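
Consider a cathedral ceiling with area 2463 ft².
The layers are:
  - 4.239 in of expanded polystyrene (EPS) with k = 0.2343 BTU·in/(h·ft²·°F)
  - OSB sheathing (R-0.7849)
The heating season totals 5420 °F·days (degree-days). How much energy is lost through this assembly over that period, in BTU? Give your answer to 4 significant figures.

4.239/0.2343 = 18.092
R_total = 18.092 + 0.7849 = 18.877 ft²·°F·h/BTU
E = A × HDD × 24 / R = 2463 × 5420 × 24 / 18.877 = 16972000 BTU

16970000 BTU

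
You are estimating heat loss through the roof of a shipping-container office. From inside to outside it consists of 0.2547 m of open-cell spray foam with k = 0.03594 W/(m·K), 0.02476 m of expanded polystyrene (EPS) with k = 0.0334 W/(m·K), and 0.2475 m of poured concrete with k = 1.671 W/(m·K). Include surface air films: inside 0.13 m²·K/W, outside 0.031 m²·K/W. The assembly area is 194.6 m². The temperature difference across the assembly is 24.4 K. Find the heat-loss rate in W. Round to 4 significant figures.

583.5 W

0.2547/0.03594 = 7.0868
0.02476/0.0334 = 0.74132
0.2475/1.671 = 0.14811
R_total = 0.13 + 7.0868 + 0.74132 + 0.14811 + 0.031 = 8.1372 m²·K/W
Q = A·ΔT/R = 194.6 × 24.4 / 8.1372 = 583.52 W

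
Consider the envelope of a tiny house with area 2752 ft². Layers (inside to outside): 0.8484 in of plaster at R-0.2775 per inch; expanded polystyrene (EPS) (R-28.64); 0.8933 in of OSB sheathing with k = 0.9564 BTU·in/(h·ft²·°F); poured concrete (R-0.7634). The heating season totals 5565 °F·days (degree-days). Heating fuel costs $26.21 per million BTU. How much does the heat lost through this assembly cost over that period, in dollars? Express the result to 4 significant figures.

315.1 dollars

0.8484 × 0.2775 = 0.23543
0.8933/0.9564 = 0.93402
R_total = 0.23543 + 28.64 + 0.93402 + 0.7634 = 30.573 ft²·°F·h/BTU
E = A × HDD × 24 / R = 2752 × 5565 × 24 / 30.573 = 12022000 BTU
Cost = 12022000/10⁶ × 26.21 = $315.11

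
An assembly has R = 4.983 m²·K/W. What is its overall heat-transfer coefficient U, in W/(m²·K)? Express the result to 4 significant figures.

0.2007 W/(m²·K)

U = 1/R = 1/4.983 = 0.20068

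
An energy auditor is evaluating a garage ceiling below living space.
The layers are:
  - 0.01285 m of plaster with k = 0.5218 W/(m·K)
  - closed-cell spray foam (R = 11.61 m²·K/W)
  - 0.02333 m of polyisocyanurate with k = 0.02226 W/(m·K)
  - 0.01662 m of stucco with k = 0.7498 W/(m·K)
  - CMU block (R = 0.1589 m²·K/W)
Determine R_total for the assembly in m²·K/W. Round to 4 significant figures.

12.86 m²·K/W

0.01285/0.5218 = 0.024626
0.02333/0.02226 = 1.0481
0.01662/0.7498 = 0.022166
R_total = 0.024626 + 11.61 + 1.0481 + 0.022166 + 0.1589 = 12.864 m²·K/W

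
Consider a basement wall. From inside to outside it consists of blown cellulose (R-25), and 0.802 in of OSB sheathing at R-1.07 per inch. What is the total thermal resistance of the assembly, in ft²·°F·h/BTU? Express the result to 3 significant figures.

0.802 × 1.07 = 0.8581
R_total = 25 + 0.8581 = 25.86 ft²·°F·h/BTU

25.9 ft²·°F·h/BTU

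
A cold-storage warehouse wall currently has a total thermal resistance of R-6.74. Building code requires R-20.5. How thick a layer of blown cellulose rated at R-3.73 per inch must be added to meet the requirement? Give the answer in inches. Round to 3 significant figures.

ΔR = 20.5 − 6.74 = 13.76 ft²·°F·h/BTU
L = ΔR / (R/in) = 13.76/3.73 = 3.689 in

3.69 in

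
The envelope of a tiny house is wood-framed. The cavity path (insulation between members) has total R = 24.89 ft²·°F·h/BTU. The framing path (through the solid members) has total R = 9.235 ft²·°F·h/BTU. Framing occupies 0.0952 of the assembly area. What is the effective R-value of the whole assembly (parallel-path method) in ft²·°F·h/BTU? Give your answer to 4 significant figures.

U_eff = 0.9048/24.89 + 0.0952/9.235 = 0.036352 + 0.010309 = 0.046661
R_eff = 1/U_eff = 21.431 ft²·°F·h/BTU

21.43 ft²·°F·h/BTU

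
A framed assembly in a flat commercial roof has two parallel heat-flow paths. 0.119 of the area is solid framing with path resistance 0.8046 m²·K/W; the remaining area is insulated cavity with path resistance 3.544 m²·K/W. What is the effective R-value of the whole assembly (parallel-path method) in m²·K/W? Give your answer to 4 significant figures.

2.522 m²·K/W

U_eff = 0.881/3.544 + 0.119/0.8046 = 0.24859 + 0.1479 = 0.39649
R_eff = 1/U_eff = 2.5221 m²·K/W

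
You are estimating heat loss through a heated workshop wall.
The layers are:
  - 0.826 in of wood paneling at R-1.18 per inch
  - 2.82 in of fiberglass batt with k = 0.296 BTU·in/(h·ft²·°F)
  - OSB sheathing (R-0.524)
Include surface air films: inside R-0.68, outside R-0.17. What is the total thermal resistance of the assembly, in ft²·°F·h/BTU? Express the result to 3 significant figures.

0.826 × 1.18 = 0.9747
2.82/0.296 = 9.527
R_total = 0.68 + 0.9747 + 9.527 + 0.524 + 0.17 = 11.88 ft²·°F·h/BTU

11.9 ft²·°F·h/BTU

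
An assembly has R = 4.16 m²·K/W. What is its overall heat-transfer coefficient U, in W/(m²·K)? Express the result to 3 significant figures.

U = 1/R = 1/4.16 = 0.2404

0.240 W/(m²·K)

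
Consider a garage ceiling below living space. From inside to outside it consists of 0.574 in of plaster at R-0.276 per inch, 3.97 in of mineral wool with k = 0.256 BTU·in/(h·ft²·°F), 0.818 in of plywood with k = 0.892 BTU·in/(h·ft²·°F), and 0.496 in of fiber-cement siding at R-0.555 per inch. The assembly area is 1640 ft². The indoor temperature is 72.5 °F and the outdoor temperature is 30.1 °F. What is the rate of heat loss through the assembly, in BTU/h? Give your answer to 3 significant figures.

4120 BTU/h

0.574 × 0.276 = 0.1584
3.97/0.256 = 15.51
0.818/0.892 = 0.917
0.496 × 0.555 = 0.2753
R_total = 0.1584 + 15.51 + 0.917 + 0.2753 = 16.86 ft²·°F·h/BTU
Q = A·ΔT/R = 1640 × (72.5 − 30.1) / 16.86 = 4125 BTU/h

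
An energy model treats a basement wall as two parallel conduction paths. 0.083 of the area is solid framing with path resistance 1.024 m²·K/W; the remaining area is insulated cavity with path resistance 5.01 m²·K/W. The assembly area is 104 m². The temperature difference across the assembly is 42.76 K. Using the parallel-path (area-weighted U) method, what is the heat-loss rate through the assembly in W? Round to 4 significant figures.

U_eff = 0.917/5.01 + 0.083/1.024 = 0.18303 + 0.081055 = 0.26409
R_eff = 1/U_eff = 3.7866 m²·K/W
Q = 104 × 42.76 / 3.7866 = 1174.4 W

1174 W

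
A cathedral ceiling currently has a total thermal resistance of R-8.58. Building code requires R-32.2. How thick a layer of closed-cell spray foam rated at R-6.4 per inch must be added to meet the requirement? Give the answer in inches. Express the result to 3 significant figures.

3.69 in

ΔR = 32.2 − 8.58 = 23.62 ft²·°F·h/BTU
L = ΔR / (R/in) = 23.62/6.4 = 3.691 in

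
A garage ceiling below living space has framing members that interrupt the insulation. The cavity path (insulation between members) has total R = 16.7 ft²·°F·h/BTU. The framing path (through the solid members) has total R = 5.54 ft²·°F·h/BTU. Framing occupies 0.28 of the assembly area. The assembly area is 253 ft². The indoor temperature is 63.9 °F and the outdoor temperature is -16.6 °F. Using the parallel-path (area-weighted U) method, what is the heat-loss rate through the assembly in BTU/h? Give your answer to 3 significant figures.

1910 BTU/h

U_eff = 0.72/16.7 + 0.28/5.54 = 0.04311 + 0.05054 = 0.09366
R_eff = 1/U_eff = 10.68 ft²·°F·h/BTU
Q = 253 × (63.9 − (-16.6)) / 10.68 = 1907 BTU/h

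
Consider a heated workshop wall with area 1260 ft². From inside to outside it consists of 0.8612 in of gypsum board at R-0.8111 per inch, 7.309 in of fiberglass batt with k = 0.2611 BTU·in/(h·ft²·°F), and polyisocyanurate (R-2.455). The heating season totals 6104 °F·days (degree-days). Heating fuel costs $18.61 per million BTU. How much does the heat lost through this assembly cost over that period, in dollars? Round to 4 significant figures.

110.3 dollars

0.8612 × 0.8111 = 0.69852
7.309/0.2611 = 27.993
R_total = 0.69852 + 27.993 + 2.455 = 31.147 ft²·°F·h/BTU
E = A × HDD × 24 / R = 1260 × 6104 × 24 / 31.147 = 5926300 BTU
Cost = 5926300/10⁶ × 18.61 = $110.29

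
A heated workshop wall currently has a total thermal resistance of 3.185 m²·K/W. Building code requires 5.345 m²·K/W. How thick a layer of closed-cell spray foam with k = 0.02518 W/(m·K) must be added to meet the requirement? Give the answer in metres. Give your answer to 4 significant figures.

0.05439 m

ΔR = 5.345 − 3.185 = 2.16 m²·K/W
L = ΔR × k = 2.16 × 0.02518 = 0.054389 m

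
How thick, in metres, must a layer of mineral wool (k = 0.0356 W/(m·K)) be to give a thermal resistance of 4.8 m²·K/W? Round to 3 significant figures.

L = R·k = 4.8 × 0.0356 = 0.1709 m

0.171 m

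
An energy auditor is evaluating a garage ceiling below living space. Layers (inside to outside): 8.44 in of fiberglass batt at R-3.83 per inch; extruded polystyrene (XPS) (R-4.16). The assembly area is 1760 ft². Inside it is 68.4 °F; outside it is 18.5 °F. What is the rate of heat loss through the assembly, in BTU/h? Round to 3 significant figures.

2410 BTU/h

8.44 × 3.83 = 32.33
R_total = 32.33 + 4.16 = 36.49 ft²·°F·h/BTU
Q = A·ΔT/R = 1760 × (68.4 − 18.5) / 36.49 = 2407 BTU/h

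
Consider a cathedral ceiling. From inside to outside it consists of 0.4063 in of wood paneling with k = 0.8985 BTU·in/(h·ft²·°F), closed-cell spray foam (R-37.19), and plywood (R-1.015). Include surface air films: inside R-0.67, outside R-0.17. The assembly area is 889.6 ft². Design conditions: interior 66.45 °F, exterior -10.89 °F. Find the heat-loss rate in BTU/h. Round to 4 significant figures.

1742 BTU/h

0.4063/0.8985 = 0.4522
R_total = 0.67 + 0.4522 + 37.19 + 1.015 + 0.17 = 39.497 ft²·°F·h/BTU
Q = A·ΔT/R = 889.6 × (66.45 − (-10.89)) / 39.497 = 1741.9 BTU/h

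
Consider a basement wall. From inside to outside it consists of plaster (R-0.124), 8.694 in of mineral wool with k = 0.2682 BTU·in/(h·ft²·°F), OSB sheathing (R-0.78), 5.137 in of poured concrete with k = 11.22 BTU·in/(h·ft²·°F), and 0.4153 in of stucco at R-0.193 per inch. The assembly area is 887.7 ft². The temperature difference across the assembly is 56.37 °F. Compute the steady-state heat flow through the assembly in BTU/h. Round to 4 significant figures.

1478 BTU/h

8.694/0.2682 = 32.416
5.137/11.22 = 0.45784
0.4153 × 0.193 = 0.080153
R_total = 0.124 + 32.416 + 0.78 + 0.45784 + 0.080153 = 33.858 ft²·°F·h/BTU
Q = A·ΔT/R = 887.7 × 56.37 / 33.858 = 1477.9 BTU/h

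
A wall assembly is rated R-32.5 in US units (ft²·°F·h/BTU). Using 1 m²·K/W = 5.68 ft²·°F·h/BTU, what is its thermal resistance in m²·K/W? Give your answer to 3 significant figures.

5.72 m²·K/W

R_SI = 32.5/5.68 = 5.722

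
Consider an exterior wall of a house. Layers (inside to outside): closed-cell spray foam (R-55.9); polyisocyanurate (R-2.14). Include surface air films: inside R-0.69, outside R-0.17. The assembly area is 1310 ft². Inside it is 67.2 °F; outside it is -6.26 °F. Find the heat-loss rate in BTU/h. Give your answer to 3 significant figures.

1630 BTU/h

R_total = 0.69 + 55.9 + 2.14 + 0.17 = 58.9 ft²·°F·h/BTU
Q = A·ΔT/R = 1310 × (67.2 − (-6.26)) / 58.9 = 1634 BTU/h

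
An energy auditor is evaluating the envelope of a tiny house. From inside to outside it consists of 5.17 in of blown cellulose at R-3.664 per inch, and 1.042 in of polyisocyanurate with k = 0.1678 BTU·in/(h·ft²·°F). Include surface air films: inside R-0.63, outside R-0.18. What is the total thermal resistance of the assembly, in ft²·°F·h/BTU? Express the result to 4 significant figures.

25.96 ft²·°F·h/BTU

5.17 × 3.664 = 18.943
1.042/0.1678 = 6.2098
R_total = 0.63 + 18.943 + 6.2098 + 0.18 = 25.963 ft²·°F·h/BTU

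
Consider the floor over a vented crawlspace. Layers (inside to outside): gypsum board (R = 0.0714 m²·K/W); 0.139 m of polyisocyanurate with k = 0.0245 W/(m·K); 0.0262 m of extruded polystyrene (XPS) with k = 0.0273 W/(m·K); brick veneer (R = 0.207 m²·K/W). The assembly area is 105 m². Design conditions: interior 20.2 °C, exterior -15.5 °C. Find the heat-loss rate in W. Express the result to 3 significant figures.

542 W

0.139/0.0245 = 5.673
0.0262/0.0273 = 0.9597
R_total = 0.0714 + 5.673 + 0.9597 + 0.207 = 6.912 m²·K/W
Q = A·ΔT/R = 105 × (20.2 − (-15.5)) / 6.912 = 542.4 W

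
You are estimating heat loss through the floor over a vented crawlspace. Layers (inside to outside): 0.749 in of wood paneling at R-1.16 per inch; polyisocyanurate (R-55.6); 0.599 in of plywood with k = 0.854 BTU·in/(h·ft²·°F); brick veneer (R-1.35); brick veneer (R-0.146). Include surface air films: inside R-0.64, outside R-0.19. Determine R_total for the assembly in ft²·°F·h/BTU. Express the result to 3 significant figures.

0.749 × 1.16 = 0.8688
0.599/0.854 = 0.7014
R_total = 0.64 + 0.8688 + 55.6 + 0.7014 + 1.35 + 0.146 + 0.19 = 59.5 ft²·°F·h/BTU

59.5 ft²·°F·h/BTU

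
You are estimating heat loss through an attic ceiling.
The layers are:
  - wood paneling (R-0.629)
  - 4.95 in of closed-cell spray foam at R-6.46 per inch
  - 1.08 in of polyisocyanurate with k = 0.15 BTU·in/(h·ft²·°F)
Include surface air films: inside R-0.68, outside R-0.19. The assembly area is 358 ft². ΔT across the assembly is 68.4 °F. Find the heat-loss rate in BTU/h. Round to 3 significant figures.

4.95 × 6.46 = 31.98
1.08/0.15 = 7.2
R_total = 0.68 + 0.629 + 31.98 + 7.2 + 0.19 = 40.68 ft²·°F·h/BTU
Q = A·ΔT/R = 358 × 68.4 / 40.68 = 602 BTU/h

602 BTU/h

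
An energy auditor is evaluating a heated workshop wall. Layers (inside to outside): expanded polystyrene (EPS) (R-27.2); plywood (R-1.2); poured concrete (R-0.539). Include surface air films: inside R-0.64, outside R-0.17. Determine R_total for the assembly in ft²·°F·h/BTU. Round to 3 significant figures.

R_total = 0.64 + 27.2 + 1.2 + 0.539 + 0.17 = 29.75 ft²·°F·h/BTU

29.7 ft²·°F·h/BTU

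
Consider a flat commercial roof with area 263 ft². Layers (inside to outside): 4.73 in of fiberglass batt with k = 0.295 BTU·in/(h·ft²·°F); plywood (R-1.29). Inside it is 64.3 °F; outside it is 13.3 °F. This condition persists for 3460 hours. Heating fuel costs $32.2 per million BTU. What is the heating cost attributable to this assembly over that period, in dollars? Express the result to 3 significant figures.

4.73/0.295 = 16.03
R_total = 16.03 + 1.29 = 17.32 ft²·°F·h/BTU
Q = 263 × (64.3 − 13.3) / 17.32 = 774.2 BTU/h
E = 774.2 × 3460 = 2679000 BTU
Cost = 2679000/10⁶ × 32.2 = $86.26

86.3 dollars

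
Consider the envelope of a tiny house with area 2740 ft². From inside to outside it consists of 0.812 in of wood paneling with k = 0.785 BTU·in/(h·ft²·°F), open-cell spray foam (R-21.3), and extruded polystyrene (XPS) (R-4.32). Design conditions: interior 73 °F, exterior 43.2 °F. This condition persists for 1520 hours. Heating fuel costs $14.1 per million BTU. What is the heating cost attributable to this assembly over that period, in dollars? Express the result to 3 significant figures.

0.812/0.785 = 1.034
R_total = 1.034 + 21.3 + 4.32 = 26.65 ft²·°F·h/BTU
Q = 2740 × (73 − 43.2) / 26.65 = 3063 BTU/h
E = 3063 × 1520 = 4656000 BTU
Cost = 4656000/10⁶ × 14.1 = $65.65

65.7 dollars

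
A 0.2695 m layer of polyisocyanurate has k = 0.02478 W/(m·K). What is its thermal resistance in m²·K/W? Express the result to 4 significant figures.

R = L/k = 0.2695/0.02478 = 10.876 m²·K/W

10.88 m²·K/W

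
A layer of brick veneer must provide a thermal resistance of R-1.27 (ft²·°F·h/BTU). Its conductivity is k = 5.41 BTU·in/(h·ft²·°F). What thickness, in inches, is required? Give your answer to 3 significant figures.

L = R × k = 1.27 × 5.41 = 6.871 in

6.87 in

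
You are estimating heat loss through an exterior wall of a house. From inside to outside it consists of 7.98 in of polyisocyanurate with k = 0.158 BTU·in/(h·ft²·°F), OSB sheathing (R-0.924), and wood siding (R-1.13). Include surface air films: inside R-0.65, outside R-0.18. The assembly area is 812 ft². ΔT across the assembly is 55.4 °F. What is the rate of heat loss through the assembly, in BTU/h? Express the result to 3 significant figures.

7.98/0.158 = 50.51
R_total = 0.65 + 50.51 + 0.924 + 1.13 + 0.18 = 53.39 ft²·°F·h/BTU
Q = A·ΔT/R = 812 × 55.4 / 53.39 = 842.6 BTU/h

843 BTU/h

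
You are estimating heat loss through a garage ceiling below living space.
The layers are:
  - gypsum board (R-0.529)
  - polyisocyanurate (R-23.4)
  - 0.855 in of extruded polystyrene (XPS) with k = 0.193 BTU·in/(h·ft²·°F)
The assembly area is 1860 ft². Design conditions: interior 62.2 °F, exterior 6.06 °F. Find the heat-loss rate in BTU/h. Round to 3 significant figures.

3680 BTU/h

0.855/0.193 = 4.43
R_total = 0.529 + 23.4 + 4.43 = 28.36 ft²·°F·h/BTU
Q = A·ΔT/R = 1860 × (62.2 − 6.06) / 28.36 = 3682 BTU/h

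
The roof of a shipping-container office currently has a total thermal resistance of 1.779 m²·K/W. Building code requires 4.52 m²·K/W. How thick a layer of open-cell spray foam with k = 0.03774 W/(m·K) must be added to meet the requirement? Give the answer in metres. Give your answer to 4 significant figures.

ΔR = 4.52 − 1.779 = 2.741 m²·K/W
L = ΔR × k = 2.741 × 0.03774 = 0.10345 m

0.1034 m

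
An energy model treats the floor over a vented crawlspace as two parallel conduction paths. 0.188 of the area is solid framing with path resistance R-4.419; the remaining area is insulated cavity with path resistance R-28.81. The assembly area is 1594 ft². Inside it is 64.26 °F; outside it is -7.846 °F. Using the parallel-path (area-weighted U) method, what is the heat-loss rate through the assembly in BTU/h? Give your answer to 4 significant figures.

8129 BTU/h

U_eff = 0.812/28.81 + 0.188/4.419 = 0.028185 + 0.042544 = 0.070728
R_eff = 1/U_eff = 14.139 ft²·°F·h/BTU
Q = 1594 × (64.26 − (-7.846)) / 14.139 = 8129.3 BTU/h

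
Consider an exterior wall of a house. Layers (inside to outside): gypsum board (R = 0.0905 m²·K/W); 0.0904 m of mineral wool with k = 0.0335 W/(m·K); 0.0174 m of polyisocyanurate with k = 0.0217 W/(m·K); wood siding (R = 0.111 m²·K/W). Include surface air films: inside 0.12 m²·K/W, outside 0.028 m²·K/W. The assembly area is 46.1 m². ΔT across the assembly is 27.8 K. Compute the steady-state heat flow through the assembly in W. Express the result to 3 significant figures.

333 W

0.0904/0.0335 = 2.699
0.0174/0.0217 = 0.8018
R_total = 0.12 + 0.0905 + 2.699 + 0.8018 + 0.111 + 0.028 = 3.85 m²·K/W
Q = A·ΔT/R = 46.1 × 27.8 / 3.85 = 332.9 W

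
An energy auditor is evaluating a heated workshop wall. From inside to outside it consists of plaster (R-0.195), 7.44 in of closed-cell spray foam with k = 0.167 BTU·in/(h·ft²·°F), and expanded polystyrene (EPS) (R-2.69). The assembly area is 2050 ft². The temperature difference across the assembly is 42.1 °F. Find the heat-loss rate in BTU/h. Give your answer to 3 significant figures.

7.44/0.167 = 44.55
R_total = 0.195 + 44.55 + 2.69 = 47.44 ft²·°F·h/BTU
Q = A·ΔT/R = 2050 × 42.1 / 47.44 = 1819 BTU/h

1820 BTU/h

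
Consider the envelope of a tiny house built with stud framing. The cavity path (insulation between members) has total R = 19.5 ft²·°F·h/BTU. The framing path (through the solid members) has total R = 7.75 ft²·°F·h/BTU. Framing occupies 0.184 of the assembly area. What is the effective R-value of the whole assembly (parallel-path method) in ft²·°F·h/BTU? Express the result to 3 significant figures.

U_eff = 0.816/19.5 + 0.184/7.75 = 0.04185 + 0.02374 = 0.06559
R_eff = 1/U_eff = 15.25 ft²·°F·h/BTU

15.2 ft²·°F·h/BTU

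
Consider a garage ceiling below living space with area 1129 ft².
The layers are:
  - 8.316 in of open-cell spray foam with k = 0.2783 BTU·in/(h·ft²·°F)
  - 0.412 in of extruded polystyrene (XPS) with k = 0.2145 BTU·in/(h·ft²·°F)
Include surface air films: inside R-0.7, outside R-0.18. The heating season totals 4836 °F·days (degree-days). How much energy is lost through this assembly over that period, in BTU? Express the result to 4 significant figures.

8.316/0.2783 = 29.881
0.412/0.2145 = 1.9207
R_total = 0.7 + 29.881 + 1.9207 + 0.18 = 32.682 ft²·°F·h/BTU
E = A × HDD × 24 / R = 1129 × 4836 × 24 / 32.682 = 4009400 BTU

4009000 BTU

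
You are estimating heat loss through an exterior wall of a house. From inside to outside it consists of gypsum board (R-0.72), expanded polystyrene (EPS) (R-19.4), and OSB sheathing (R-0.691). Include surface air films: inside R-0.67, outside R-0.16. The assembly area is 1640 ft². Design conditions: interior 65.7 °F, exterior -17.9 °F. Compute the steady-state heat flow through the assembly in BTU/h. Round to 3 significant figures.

R_total = 0.67 + 0.72 + 19.4 + 0.691 + 0.16 = 21.64 ft²·°F·h/BTU
Q = A·ΔT/R = 1640 × (65.7 − (-17.9)) / 21.64 = 6335 BTU/h

6340 BTU/h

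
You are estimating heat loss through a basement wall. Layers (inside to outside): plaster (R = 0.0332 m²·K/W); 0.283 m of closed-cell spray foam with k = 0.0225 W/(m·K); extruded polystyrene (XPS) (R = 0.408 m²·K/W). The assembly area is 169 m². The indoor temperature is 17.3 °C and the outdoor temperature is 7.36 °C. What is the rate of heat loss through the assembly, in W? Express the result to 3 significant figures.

0.283/0.0225 = 12.58
R_total = 0.0332 + 12.58 + 0.408 = 13.02 m²·K/W
Q = A·ΔT/R = 169 × (17.3 − 7.36) / 13.02 = 129 W

129 W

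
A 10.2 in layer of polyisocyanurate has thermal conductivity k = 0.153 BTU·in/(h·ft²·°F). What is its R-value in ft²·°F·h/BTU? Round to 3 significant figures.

R = L/k = 10.2/0.153 = 66.67 ft²·°F·h/BTU

66.7 ft²·°F·h/BTU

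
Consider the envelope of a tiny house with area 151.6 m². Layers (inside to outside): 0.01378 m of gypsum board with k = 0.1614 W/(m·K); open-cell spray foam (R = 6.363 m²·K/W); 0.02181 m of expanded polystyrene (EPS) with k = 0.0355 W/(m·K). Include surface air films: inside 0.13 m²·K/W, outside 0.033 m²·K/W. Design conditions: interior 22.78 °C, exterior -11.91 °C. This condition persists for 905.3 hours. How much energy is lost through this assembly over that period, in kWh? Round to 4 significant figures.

658.9 kWh

0.01378/0.1614 = 0.085378
0.02181/0.0355 = 0.61437
R_total = 0.13 + 0.085378 + 6.363 + 0.61437 + 0.033 = 7.2257 m²·K/W
Q = 151.6 × (22.78 − (-11.91)) / 7.2257 = 727.81 W
E = 727.81 W × 905.3 h / 1000 = 658.89 kWh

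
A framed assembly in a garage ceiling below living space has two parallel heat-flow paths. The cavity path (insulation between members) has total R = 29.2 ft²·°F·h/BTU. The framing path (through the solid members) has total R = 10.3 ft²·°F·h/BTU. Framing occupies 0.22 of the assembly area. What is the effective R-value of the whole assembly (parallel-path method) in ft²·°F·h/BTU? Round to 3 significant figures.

U_eff = 0.78/29.2 + 0.22/10.3 = 0.02671 + 0.02136 = 0.04807
R_eff = 1/U_eff = 20.8 ft²·°F·h/BTU

20.8 ft²·°F·h/BTU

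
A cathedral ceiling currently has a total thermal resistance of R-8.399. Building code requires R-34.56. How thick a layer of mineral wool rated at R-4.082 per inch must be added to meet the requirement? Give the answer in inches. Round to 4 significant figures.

6.409 in

ΔR = 34.56 − 8.399 = 26.161 ft²·°F·h/BTU
L = ΔR / (R/in) = 26.161/4.082 = 6.4089 in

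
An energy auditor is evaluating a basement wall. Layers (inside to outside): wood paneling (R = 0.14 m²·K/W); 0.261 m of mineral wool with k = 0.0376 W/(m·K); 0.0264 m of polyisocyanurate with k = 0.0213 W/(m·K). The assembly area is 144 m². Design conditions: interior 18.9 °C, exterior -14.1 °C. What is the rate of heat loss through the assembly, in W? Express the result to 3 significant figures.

571 W

0.261/0.0376 = 6.941
0.0264/0.0213 = 1.239
R_total = 0.14 + 6.941 + 1.239 = 8.321 m²·K/W
Q = A·ΔT/R = 144 × (18.9 − (-14.1)) / 8.321 = 571.1 W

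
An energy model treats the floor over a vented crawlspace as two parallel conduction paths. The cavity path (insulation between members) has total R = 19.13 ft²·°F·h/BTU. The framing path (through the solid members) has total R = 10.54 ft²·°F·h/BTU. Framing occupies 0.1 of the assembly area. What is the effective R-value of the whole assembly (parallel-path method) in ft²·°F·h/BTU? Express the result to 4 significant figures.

17.69 ft²·°F·h/BTU

U_eff = 0.9/19.13 + 0.1/10.54 = 0.047047 + 0.0094877 = 0.056534
R_eff = 1/U_eff = 17.688 ft²·°F·h/BTU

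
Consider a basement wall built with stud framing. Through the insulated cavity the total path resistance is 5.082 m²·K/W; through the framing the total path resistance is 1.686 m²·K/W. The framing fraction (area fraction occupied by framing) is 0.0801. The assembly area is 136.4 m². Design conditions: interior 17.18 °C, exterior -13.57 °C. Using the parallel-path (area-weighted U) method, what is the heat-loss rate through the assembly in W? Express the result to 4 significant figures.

U_eff = 0.9199/5.082 + 0.0801/1.686 = 0.18101 + 0.047509 = 0.22852
R_eff = 1/U_eff = 4.376 m²·K/W
Q = 136.4 × (17.18 − (-13.57)) / 4.376 = 958.48 W

958.5 W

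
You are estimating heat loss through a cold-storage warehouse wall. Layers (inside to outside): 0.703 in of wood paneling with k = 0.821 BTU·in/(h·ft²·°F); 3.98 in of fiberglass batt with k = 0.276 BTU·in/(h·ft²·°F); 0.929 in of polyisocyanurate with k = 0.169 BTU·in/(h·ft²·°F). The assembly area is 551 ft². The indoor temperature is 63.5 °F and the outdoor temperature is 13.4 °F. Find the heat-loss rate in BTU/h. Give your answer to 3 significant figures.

1330 BTU/h

0.703/0.821 = 0.8563
3.98/0.276 = 14.42
0.929/0.169 = 5.497
R_total = 0.8563 + 14.42 + 5.497 = 20.77 ft²·°F·h/BTU
Q = A·ΔT/R = 551 × (63.5 − 13.4) / 20.77 = 1329 BTU/h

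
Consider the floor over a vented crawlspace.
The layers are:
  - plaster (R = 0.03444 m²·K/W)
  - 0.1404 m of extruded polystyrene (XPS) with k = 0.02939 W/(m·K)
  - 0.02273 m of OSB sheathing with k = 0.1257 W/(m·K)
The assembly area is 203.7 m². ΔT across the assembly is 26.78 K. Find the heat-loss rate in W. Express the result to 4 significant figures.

0.1404/0.02939 = 4.7771
0.02273/0.1257 = 0.18083
R_total = 0.03444 + 4.7771 + 0.18083 = 4.9924 m²·K/W
Q = A·ΔT/R = 203.7 × 26.78 / 4.9924 = 1092.7 W

1093 W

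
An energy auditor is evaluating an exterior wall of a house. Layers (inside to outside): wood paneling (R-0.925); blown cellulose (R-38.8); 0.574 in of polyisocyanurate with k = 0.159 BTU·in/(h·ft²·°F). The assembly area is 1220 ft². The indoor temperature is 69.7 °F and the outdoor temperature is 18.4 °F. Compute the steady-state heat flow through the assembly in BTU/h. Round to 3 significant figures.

0.574/0.159 = 3.61
R_total = 0.925 + 38.8 + 3.61 = 43.34 ft²·°F·h/BTU
Q = A·ΔT/R = 1220 × (69.7 − 18.4) / 43.34 = 1444 BTU/h

1440 BTU/h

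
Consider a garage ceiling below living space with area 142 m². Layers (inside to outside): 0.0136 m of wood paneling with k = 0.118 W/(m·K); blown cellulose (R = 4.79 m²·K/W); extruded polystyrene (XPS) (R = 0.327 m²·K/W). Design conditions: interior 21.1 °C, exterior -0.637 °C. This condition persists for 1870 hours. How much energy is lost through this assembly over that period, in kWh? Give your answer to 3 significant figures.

1100 kWh

0.0136/0.118 = 0.1153
R_total = 0.1153 + 4.79 + 0.327 = 5.232 m²·K/W
Q = 142 × (21.1 − (-0.637)) / 5.232 = 589.9 W
E = 589.9 W × 1870 h / 1000 = 1103 kWh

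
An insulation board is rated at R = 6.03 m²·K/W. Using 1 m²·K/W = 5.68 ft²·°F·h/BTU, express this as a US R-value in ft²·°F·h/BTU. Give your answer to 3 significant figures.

R_US = 6.03 × 5.68 = 34.25

34.3 ft²·°F·h/BTU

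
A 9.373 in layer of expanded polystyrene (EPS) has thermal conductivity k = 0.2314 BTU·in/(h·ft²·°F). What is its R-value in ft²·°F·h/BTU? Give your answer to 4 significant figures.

40.51 ft²·°F·h/BTU

R = L/k = 9.373/0.2314 = 40.506 ft²·°F·h/BTU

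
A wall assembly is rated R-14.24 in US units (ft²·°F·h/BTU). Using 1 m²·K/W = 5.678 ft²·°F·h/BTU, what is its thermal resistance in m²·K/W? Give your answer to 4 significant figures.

R_SI = 14.24/5.678 = 2.5079

2.508 m²·K/W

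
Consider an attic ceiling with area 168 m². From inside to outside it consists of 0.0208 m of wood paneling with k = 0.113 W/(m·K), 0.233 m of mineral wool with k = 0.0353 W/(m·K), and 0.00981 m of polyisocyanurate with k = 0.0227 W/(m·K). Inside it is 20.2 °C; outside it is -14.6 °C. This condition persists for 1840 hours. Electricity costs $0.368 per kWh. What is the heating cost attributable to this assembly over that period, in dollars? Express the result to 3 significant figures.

0.0208/0.113 = 0.1841
0.233/0.0353 = 6.601
0.00981/0.0227 = 0.4322
R_total = 0.1841 + 6.601 + 0.4322 = 7.217 m²·K/W
Q = 168 × (20.2 − (-14.6)) / 7.217 = 810.1 W
E = 810.1 W × 1840 h / 1000 = 1491 kWh
Cost = 1491 × 0.368 = $548.5

549 dollars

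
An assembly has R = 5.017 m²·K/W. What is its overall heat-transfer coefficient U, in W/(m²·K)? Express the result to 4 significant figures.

0.1993 W/(m²·K)

U = 1/R = 1/5.017 = 0.19932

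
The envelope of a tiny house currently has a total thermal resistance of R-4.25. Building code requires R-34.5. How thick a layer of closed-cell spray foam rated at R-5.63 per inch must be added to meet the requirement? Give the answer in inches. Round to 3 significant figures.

ΔR = 34.5 − 4.25 = 30.25 ft²·°F·h/BTU
L = ΔR / (R/in) = 30.25/5.63 = 5.373 in

5.37 in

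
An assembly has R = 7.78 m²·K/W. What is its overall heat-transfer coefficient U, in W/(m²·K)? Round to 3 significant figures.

0.129 W/(m²·K)

U = 1/R = 1/7.78 = 0.1285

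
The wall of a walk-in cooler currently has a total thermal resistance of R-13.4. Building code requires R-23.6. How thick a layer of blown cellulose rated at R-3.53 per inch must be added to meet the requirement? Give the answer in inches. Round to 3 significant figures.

2.89 in

ΔR = 23.6 − 13.4 = 10.2 ft²·°F·h/BTU
L = ΔR / (R/in) = 10.2/3.53 = 2.89 in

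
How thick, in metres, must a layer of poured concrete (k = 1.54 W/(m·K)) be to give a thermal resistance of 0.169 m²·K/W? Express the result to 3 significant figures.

L = R·k = 0.169 × 1.54 = 0.2603 m

0.260 m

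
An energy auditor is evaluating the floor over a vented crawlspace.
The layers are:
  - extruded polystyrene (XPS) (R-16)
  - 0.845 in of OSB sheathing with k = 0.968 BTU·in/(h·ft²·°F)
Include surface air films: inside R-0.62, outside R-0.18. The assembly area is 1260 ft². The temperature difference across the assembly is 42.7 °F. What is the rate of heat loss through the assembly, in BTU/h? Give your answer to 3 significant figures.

3040 BTU/h

0.845/0.968 = 0.8729
R_total = 0.62 + 16 + 0.8729 + 0.18 = 17.67 ft²·°F·h/BTU
Q = A·ΔT/R = 1260 × 42.7 / 17.67 = 3044 BTU/h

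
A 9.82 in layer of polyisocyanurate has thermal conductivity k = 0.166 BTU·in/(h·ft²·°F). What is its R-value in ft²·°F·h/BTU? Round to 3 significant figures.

59.2 ft²·°F·h/BTU

R = L/k = 9.82/0.166 = 59.16 ft²·°F·h/BTU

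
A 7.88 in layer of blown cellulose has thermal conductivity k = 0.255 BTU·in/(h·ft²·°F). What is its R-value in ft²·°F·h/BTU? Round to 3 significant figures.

R = L/k = 7.88/0.255 = 30.9 ft²·°F·h/BTU

30.9 ft²·°F·h/BTU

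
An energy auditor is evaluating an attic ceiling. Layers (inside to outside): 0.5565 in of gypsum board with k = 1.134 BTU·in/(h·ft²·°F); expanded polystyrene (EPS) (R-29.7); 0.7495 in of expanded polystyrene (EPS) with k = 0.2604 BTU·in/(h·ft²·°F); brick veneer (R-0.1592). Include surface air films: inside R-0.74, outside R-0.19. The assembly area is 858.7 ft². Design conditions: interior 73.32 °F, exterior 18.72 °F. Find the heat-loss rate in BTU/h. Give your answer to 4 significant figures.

1373 BTU/h

0.5565/1.134 = 0.49074
0.7495/0.2604 = 2.8783
R_total = 0.74 + 0.49074 + 29.7 + 2.8783 + 0.1592 + 0.19 = 34.158 ft²·°F·h/BTU
Q = A·ΔT/R = 858.7 × (73.32 − 18.72) / 34.158 = 1372.6 BTU/h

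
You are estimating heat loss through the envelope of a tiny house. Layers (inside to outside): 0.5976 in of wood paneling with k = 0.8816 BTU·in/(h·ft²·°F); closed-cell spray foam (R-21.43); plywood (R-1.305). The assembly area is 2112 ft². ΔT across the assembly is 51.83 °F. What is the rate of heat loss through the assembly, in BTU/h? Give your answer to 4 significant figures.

0.5976/0.8816 = 0.67786
R_total = 0.67786 + 21.43 + 1.305 = 23.413 ft²·°F·h/BTU
Q = A·ΔT/R = 2112 × 51.83 / 23.413 = 4675.4 BTU/h

4675 BTU/h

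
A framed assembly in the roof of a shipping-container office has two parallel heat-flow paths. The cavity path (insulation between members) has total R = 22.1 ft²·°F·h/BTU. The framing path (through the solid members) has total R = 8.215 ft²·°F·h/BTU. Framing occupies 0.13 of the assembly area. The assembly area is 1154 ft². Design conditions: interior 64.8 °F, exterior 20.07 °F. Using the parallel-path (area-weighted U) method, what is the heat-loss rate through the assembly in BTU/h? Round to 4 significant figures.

2849 BTU/h

U_eff = 0.87/22.1 + 0.13/8.215 = 0.039367 + 0.015825 = 0.055191
R_eff = 1/U_eff = 18.119 ft²·°F·h/BTU
Q = 1154 × (64.8 − 20.07) / 18.119 = 2848.9 BTU/h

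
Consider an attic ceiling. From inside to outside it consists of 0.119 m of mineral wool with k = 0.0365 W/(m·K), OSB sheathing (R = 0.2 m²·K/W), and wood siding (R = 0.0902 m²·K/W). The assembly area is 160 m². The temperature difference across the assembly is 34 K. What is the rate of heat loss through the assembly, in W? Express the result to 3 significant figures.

1530 W

0.119/0.0365 = 3.26
R_total = 3.26 + 0.2 + 0.0902 = 3.55 m²·K/W
Q = A·ΔT/R = 160 × 34 / 3.55 = 1532 W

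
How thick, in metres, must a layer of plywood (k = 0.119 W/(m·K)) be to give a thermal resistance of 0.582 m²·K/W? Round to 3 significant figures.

L = R·k = 0.582 × 0.119 = 0.06926 m

0.0693 m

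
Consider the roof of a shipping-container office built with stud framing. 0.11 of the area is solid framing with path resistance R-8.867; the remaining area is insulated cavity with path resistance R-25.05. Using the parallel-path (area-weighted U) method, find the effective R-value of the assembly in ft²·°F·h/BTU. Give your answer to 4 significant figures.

20.86 ft²·°F·h/BTU

U_eff = 0.89/25.05 + 0.11/8.867 = 0.035529 + 0.012406 = 0.047934
R_eff = 1/U_eff = 20.862 ft²·°F·h/BTU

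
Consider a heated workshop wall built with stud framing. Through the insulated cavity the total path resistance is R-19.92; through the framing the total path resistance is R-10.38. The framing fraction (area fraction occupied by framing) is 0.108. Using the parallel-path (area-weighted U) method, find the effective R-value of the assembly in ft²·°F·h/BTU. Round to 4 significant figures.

18.12 ft²·°F·h/BTU

U_eff = 0.892/19.92 + 0.108/10.38 = 0.044779 + 0.010405 = 0.055184
R_eff = 1/U_eff = 18.121 ft²·°F·h/BTU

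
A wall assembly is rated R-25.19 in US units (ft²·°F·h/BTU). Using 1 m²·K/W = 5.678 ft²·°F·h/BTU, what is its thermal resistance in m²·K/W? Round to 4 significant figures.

R_SI = 25.19/5.678 = 4.4364

4.436 m²·K/W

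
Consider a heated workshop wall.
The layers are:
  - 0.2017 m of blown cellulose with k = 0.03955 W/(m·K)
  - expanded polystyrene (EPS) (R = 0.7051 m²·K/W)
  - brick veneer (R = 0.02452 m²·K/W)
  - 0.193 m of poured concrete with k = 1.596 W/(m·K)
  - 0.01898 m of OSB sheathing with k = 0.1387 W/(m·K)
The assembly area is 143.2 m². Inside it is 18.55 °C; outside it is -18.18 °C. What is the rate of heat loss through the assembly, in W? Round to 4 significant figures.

0.2017/0.03955 = 5.0999
0.193/1.596 = 0.12093
0.01898/0.1387 = 0.13684
R_total = 5.0999 + 0.7051 + 0.02452 + 0.12093 + 0.13684 = 6.0873 m²·K/W
Q = A·ΔT/R = 143.2 × (18.55 − (-18.18)) / 6.0873 = 864.06 W

864.1 W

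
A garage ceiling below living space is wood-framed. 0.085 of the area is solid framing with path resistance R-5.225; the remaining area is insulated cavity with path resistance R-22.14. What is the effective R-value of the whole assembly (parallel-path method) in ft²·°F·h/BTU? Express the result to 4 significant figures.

U_eff = 0.915/22.14 + 0.085/5.225 = 0.041328 + 0.016268 = 0.057596
R_eff = 1/U_eff = 17.362 ft²·°F·h/BTU

17.36 ft²·°F·h/BTU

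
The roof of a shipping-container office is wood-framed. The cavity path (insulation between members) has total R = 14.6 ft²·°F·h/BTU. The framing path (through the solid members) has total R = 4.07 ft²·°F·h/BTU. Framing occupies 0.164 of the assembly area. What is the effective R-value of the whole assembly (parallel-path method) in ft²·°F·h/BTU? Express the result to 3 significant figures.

10.3 ft²·°F·h/BTU

U_eff = 0.836/14.6 + 0.164/4.07 = 0.05726 + 0.04029 = 0.09756
R_eff = 1/U_eff = 10.25 ft²·°F·h/BTU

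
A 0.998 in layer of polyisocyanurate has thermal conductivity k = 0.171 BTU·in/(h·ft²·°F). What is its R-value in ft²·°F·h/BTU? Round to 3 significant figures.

R = L/k = 0.998/0.171 = 5.836 ft²·°F·h/BTU

5.84 ft²·°F·h/BTU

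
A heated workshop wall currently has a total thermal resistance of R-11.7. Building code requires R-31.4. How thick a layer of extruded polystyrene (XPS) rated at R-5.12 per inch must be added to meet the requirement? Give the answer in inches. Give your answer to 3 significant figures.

3.85 in

ΔR = 31.4 − 11.7 = 19.7 ft²·°F·h/BTU
L = ΔR / (R/in) = 19.7/5.12 = 3.848 in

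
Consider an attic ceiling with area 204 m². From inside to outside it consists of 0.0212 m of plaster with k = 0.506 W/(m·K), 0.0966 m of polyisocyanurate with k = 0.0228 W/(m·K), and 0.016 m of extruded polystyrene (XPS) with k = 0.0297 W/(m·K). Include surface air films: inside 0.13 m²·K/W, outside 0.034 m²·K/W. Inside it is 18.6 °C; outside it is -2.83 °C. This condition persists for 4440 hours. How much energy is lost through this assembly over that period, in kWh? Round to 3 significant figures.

3900 kWh

0.0212/0.506 = 0.0419
0.0966/0.0228 = 4.237
0.016/0.0297 = 0.5387
R_total = 0.13 + 0.0419 + 4.237 + 0.5387 + 0.034 = 4.981 m²·K/W
Q = 204 × (18.6 − (-2.83)) / 4.981 = 877.6 W
E = 877.6 W × 4440 h / 1000 = 3897 kWh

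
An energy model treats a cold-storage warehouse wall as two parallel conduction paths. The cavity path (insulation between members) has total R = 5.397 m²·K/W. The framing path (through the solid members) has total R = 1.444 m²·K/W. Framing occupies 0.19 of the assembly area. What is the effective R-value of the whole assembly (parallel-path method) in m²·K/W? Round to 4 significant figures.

U_eff = 0.81/5.397 + 0.19/1.444 = 0.15008 + 0.13158 = 0.28166
R_eff = 1/U_eff = 3.5504 m²·K/W

3.550 m²·K/W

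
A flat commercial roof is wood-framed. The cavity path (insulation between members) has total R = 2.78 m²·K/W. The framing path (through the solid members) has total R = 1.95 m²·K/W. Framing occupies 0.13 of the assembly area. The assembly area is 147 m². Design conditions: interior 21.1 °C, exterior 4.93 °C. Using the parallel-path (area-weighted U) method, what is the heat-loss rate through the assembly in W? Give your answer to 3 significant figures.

902 W

U_eff = 0.87/2.78 + 0.13/1.95 = 0.3129 + 0.06667 = 0.3796
R_eff = 1/U_eff = 2.634 m²·K/W
Q = 147 × (21.1 − 4.93) / 2.634 = 902.3 W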